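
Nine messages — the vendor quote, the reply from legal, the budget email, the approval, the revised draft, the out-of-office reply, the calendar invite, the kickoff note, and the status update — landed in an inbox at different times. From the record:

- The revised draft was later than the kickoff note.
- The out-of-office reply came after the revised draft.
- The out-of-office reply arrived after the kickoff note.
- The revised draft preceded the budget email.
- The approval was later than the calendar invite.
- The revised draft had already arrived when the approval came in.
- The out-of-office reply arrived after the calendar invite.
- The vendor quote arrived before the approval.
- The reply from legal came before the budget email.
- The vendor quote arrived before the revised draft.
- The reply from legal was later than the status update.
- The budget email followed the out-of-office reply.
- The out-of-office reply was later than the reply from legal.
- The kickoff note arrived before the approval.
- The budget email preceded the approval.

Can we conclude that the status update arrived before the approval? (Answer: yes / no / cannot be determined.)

Chain the constraints: the status update → the reply from legal → the budget email → the approval. Each link is directly stated, so the status update comes before the approval.

yes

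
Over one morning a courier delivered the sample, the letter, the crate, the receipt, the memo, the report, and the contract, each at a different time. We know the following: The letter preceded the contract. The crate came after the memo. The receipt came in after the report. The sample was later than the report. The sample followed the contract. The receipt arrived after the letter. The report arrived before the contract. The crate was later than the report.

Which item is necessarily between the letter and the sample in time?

the contract

Tracing the constraints gives the letter → the contract → the sample, so the contract sits after the letter and before the sample.
No other item is forced both after the letter and before the sample.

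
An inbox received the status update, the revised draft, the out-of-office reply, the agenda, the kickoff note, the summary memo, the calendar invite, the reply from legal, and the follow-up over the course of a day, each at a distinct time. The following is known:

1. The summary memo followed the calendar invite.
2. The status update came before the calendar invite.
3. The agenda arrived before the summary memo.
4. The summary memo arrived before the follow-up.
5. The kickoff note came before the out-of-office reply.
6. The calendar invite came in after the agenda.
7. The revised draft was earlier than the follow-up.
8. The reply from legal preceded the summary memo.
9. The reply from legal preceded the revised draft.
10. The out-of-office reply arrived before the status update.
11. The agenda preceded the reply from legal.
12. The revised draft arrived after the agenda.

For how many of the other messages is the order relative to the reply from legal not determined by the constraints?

Forced before the reply from legal: the agenda; forced after the reply from legal: the follow-up, the revised draft, and the summary memo.
That leaves the calendar invite, the kickoff note, the out-of-office reply, and the status update with no forced order relative to the reply from legal — 4.

4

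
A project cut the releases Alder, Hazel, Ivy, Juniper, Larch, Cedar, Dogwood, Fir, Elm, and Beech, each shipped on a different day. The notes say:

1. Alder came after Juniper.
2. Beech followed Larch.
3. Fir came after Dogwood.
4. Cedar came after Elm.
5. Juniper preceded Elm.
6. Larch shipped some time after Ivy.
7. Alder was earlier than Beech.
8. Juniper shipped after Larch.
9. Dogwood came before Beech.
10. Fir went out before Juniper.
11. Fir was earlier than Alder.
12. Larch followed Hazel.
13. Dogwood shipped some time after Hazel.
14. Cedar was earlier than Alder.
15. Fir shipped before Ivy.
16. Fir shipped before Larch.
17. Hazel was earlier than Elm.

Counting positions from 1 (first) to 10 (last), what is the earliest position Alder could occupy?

Cedar, Dogwood, Elm, Fir, Hazel, Ivy, Juniper, and Larch must all come before Alder — 8 forced predecessors.
Nothing else is forced ahead of Alder, so its earliest slot is position 8 + 1 = 9.

9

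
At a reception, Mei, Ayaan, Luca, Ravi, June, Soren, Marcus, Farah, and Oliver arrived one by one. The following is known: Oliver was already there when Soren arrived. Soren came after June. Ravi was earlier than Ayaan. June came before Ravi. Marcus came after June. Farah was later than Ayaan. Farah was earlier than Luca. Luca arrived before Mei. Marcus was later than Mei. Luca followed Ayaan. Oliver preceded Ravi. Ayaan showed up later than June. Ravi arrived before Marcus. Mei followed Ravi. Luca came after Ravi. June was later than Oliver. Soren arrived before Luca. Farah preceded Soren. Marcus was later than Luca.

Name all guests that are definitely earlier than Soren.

Directly stated before Soren: Farah, June, and Oliver.
Ayaan reaches Soren via Ayaan → Farah → Soren.
Ravi reaches Soren via Ravi → Ayaan → Farah → Soren.
No chain forces Mei (or any of the others) ahead of Soren.

Ayaan, Farah, June, Oliver, Ravi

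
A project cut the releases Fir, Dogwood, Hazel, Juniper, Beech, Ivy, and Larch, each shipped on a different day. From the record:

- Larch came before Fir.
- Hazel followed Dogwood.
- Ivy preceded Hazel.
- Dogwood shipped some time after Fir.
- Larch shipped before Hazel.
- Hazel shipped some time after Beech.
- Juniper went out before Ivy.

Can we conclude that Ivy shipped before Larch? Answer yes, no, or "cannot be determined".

cannot be determined

No chain of stated constraints runs from Ivy to Larch, and none runs from Larch to Ivy either.
So the relative order of Ivy and Larch is not fixed by the given facts.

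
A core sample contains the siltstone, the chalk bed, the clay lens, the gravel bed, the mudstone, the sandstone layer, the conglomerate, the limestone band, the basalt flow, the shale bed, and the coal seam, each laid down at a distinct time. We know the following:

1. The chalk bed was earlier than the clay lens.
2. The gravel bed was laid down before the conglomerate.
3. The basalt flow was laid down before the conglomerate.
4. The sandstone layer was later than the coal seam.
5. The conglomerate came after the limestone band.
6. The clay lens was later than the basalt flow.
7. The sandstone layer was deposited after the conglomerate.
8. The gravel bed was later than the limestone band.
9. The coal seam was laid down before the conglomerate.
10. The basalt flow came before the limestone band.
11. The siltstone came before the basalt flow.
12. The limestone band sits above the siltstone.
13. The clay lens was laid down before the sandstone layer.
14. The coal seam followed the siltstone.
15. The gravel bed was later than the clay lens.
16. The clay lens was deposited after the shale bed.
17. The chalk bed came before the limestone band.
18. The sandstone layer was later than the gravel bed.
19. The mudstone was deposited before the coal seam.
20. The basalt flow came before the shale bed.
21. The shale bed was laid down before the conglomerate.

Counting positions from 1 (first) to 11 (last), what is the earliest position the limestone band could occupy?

The basalt flow, the chalk bed, and the siltstone must all come before the limestone band — 3 forced predecessors.
Nothing else is forced ahead of the limestone band, so its earliest slot is position 3 + 1 = 4.

4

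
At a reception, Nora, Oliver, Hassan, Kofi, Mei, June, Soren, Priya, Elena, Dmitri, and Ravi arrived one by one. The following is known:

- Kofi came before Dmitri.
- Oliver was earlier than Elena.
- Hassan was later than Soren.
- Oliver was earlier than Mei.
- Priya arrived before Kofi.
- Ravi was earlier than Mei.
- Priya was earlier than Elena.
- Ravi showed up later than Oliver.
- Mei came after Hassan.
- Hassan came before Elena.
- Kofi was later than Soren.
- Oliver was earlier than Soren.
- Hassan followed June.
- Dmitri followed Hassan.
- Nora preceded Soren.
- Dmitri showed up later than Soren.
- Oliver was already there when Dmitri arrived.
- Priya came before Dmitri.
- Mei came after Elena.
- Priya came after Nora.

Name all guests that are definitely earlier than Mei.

Elena, Hassan, June, Nora, Oliver, Priya, Ravi, Soren

Directly stated before Mei: Elena, Hassan, Oliver, and Ravi.
June reaches Mei via June → Hassan → Mei.
Nora reaches Mei via Nora → Soren → Hassan → Mei.
Priya reaches Mei via Priya → Elena → Mei.
Likewise Soren reaches Mei by chaining the stated constraints.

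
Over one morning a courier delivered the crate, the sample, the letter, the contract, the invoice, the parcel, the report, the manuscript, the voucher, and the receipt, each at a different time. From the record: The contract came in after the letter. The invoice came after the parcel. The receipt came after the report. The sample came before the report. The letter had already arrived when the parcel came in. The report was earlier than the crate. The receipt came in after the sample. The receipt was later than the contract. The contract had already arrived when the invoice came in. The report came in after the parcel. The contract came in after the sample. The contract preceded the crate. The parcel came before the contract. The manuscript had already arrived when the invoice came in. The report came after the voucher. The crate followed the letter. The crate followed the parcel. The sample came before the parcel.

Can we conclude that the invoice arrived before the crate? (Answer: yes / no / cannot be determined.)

No chain of stated constraints runs from the invoice to the crate, and none runs from the crate to the invoice either.
So the relative order of the invoice and the crate is not fixed by the given facts.

cannot be determined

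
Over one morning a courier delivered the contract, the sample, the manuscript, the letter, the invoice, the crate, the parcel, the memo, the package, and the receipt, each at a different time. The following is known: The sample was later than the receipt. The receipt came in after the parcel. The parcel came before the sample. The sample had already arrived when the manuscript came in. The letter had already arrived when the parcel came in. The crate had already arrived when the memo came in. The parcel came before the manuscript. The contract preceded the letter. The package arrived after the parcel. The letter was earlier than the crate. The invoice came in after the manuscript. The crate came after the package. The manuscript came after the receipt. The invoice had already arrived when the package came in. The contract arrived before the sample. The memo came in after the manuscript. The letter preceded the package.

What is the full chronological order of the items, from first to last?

The constraints fix every adjacent pair, so only one ordering works:
the contract → the letter → the parcel → the receipt → the sample → the manuscript → the invoice → the package → the crate → the memo.

the contract, the letter, the parcel, the receipt, the sample, the manuscript, the invoice, the package, the crate, the memo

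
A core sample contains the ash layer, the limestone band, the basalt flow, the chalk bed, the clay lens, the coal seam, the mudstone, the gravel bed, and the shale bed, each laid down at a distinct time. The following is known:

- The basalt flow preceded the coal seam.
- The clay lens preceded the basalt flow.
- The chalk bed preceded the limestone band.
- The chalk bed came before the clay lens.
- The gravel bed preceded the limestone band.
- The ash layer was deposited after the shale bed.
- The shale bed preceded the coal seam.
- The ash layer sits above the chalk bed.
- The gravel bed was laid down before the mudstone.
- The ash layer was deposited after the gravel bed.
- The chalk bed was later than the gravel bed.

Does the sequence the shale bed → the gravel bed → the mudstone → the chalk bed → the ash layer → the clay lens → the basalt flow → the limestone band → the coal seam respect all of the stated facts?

Check each stated constraint against the proposed order — e.g. the gravel bed is ahead of the limestone band; the shale bed is ahead of the coal seam. Every pair is in the required order; nothing is violated.

yes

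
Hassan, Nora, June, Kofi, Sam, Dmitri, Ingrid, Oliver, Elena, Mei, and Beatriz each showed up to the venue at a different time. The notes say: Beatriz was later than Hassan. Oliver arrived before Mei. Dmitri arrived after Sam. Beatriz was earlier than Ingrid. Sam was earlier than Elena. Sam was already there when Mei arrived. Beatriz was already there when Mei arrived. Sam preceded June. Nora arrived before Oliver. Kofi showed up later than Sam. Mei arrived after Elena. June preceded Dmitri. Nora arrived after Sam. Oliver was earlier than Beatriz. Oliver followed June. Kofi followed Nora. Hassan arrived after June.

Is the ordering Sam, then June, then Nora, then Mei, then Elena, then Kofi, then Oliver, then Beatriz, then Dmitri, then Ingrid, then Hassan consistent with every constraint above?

no

The constraints require Oliver before Mei, but in the proposed sequence Mei appears ahead of Oliver. That one violation is enough.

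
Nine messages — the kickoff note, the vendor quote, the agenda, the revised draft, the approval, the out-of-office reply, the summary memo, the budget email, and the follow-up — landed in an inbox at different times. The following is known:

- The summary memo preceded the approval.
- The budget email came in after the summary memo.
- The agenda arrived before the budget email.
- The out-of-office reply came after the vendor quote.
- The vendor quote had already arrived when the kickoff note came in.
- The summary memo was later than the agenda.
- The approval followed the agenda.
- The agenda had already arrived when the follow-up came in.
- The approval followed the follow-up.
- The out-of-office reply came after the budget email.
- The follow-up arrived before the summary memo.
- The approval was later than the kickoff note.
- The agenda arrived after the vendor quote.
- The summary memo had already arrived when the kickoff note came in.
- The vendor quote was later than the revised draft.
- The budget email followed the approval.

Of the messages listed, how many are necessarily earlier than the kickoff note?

5

Directly stated before the kickoff note: the summary memo and the vendor quote.
The agenda reaches the kickoff note via the agenda → the summary memo → the kickoff note.
The follow-up reaches the kickoff note via the follow-up → the summary memo → the kickoff note.
The revised draft reaches the kickoff note via the revised draft → the vendor quote → the kickoff note.
That's the agenda, the follow-up, the revised draft, the summary memo, and the vendor quote — 5 in all.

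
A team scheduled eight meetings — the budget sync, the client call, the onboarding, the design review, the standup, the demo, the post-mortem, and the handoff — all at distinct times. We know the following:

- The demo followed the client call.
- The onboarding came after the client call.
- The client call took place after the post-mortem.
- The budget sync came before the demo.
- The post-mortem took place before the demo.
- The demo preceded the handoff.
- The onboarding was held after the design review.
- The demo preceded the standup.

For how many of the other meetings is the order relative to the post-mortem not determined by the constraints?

2

Forced after the post-mortem: the client call, the demo, the handoff, the onboarding, and the standup.
That leaves the budget sync and the design review with no forced order relative to the post-mortem — 2.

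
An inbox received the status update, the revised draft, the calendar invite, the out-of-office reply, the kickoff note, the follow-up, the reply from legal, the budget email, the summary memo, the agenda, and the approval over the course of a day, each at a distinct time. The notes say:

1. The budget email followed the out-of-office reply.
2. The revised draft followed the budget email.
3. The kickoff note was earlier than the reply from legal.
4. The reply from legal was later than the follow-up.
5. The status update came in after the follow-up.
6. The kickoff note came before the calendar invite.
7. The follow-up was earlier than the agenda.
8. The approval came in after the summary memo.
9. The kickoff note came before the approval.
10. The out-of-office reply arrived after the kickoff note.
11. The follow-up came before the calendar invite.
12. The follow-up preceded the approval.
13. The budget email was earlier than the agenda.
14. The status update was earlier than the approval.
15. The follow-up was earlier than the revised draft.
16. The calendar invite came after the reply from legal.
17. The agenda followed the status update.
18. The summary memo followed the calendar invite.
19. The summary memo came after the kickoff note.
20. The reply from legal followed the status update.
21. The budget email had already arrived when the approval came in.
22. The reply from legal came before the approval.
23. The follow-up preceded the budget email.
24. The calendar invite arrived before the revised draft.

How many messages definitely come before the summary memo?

Directly stated before the summary memo: the calendar invite and the kickoff note.
The follow-up reaches the summary memo via the follow-up → the calendar invite → the summary memo.
The reply from legal reaches the summary memo via the reply from legal → the calendar invite → the summary memo.
The status update reaches the summary memo via the status update → the reply from legal → the calendar invite → the summary memo.
No chain forces the agenda (or any of the others) ahead of the summary memo.
That's the calendar invite, the follow-up, the kickoff note, the reply from legal, and the status update — 5 in all.

5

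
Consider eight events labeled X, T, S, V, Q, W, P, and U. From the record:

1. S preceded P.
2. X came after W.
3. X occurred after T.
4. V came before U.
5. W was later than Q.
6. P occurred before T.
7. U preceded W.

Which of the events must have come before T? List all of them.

Directly stated before T: P.
S reaches T via S → P → T.
No chain forces V (or any of the others) ahead of T.

P, S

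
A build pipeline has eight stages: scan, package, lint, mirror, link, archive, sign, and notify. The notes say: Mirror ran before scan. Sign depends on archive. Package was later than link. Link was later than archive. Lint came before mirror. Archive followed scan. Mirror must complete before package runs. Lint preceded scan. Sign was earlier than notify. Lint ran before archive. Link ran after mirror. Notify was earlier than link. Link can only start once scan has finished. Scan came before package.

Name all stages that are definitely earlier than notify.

archive, lint, mirror, scan, sign

Directly stated before notify: sign.
Archive reaches notify via archive → sign → notify.
Lint reaches notify via lint → archive → sign → notify.
Mirror reaches notify via mirror → scan → archive → sign → notify.
Likewise scan reaches notify by chaining the stated constraints.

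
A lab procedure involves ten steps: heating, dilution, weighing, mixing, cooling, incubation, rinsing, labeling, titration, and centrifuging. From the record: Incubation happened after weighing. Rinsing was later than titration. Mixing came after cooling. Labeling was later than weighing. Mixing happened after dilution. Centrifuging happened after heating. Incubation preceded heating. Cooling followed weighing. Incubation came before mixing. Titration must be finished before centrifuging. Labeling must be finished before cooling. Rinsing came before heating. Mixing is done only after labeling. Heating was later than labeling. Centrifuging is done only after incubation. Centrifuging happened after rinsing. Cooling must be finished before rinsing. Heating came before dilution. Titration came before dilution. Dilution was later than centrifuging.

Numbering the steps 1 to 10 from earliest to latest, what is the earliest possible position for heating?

7

Cooling, incubation, labeling, rinsing, titration, and weighing must all come before heating — 6 forced predecessors.
Nothing else is forced ahead of heating, so its earliest slot is position 6 + 1 = 7.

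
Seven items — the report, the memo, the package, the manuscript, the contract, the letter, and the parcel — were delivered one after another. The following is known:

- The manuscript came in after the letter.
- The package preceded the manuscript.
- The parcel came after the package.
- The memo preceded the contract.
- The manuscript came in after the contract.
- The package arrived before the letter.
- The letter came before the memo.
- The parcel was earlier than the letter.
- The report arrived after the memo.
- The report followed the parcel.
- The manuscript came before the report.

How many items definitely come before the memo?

3

Directly stated before the memo: the letter.
The package reaches the memo via the package → the letter → the memo.
The parcel reaches the memo via the parcel → the letter → the memo.
No chain forces the report (or any of the others) ahead of the memo.
That's the letter, the package, and the parcel — 3 in all.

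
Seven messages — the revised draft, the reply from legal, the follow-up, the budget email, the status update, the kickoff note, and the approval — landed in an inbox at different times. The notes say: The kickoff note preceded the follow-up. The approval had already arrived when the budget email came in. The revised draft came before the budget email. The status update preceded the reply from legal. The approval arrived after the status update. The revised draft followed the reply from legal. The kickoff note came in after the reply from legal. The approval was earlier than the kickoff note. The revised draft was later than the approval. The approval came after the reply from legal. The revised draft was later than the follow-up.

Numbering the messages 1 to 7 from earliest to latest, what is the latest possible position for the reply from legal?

2

The reply from legal must come before the approval, the budget email, the follow-up, the kickoff note, and the revised draft — 5 messages forced after it.
Everything else can be placed before the reply from legal in some valid order, so the reply from legal can sit as late as position 7 − 5 = 2.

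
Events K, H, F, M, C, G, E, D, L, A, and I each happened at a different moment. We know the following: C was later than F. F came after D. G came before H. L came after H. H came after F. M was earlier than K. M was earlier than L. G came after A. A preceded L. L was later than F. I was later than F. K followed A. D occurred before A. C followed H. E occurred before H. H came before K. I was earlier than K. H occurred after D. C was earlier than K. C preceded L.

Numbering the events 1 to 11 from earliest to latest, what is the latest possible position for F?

6

F must come before C, H, I, K, and L — 5 events forced after it.
Everything else can be placed before F in some valid order, so F can sit as late as position 11 − 5 = 6.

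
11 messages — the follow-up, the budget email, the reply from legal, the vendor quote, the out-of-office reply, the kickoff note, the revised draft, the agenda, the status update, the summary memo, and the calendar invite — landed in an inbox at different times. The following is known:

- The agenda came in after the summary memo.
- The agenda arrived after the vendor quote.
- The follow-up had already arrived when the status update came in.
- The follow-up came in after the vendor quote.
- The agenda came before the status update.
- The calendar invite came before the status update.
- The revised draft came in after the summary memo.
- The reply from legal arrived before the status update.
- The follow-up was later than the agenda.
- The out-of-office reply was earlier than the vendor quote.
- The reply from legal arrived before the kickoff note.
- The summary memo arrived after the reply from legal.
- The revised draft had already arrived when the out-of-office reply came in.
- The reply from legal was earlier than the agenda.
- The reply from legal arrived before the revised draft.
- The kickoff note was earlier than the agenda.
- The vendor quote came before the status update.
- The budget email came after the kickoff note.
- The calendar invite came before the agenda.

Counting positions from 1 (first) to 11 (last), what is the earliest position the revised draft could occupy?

3

The reply from legal and the summary memo must both come before the revised draft — 2 forced predecessors.
Nothing else is forced ahead of the revised draft, so its earliest slot is position 2 + 1 = 3.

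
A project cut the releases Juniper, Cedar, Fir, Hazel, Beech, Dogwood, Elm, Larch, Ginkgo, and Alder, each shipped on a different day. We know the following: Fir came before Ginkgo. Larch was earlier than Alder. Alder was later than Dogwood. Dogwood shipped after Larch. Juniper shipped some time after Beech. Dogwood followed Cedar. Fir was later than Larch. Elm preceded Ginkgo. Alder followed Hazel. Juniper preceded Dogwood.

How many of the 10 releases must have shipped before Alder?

6

Directly stated before Alder: Dogwood, Hazel, and Larch.
Beech reaches Alder via Beech → Juniper → Dogwood → Alder.
Cedar reaches Alder via Cedar → Dogwood → Alder.
Juniper reaches Alder via Juniper → Dogwood → Alder.
No chain forces Fir (or any of the others) ahead of Alder.
That's Beech, Cedar, Dogwood, Hazel, Juniper, and Larch — 6 in all.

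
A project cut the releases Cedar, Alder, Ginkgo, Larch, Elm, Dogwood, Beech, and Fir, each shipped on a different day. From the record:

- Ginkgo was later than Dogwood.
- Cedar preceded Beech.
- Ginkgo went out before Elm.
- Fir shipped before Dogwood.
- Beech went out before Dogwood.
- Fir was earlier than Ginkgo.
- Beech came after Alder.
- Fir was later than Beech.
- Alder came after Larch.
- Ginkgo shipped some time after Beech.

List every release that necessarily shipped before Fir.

Directly stated before Fir: Beech.
Alder reaches Fir via Alder → Beech → Fir.
Cedar reaches Fir via Cedar → Beech → Fir.
Larch reaches Fir via Larch → Alder → Beech → Fir.

Alder, Beech, Cedar, Larch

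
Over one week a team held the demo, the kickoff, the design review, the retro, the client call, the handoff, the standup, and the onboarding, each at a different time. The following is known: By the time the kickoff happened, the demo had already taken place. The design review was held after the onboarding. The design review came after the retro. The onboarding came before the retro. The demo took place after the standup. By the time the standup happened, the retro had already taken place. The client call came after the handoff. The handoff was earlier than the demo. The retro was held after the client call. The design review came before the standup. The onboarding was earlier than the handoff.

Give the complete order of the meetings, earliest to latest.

the onboarding, the handoff, the client call, the retro, the design review, the standup, the demo, the kickoff

The constraints fix every adjacent pair, so only one ordering works:
the onboarding → the handoff → the client call → the retro → the design review → the standup → the demo → the kickoff.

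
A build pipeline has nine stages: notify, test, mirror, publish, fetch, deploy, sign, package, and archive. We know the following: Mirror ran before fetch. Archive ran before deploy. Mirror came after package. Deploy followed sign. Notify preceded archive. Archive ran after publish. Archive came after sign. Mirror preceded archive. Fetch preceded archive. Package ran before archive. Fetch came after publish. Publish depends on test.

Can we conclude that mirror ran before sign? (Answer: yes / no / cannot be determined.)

No chain of stated constraints runs from mirror to sign, and none runs from sign to mirror either.
So the relative order of mirror and sign is not fixed by the given facts.

cannot be determined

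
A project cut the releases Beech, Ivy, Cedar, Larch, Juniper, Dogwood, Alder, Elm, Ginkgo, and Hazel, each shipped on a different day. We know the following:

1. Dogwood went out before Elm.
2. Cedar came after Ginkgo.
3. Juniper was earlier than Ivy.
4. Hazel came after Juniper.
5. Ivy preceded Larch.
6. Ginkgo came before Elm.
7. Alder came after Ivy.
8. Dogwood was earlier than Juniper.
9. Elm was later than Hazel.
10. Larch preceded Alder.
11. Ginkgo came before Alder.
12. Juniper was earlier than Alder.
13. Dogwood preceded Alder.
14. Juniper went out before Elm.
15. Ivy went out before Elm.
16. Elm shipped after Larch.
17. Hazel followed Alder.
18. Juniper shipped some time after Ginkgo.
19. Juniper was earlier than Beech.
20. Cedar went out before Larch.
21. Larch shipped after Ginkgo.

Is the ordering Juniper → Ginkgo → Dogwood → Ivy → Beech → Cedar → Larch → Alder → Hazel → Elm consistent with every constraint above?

The constraints require Dogwood before Juniper, but in the proposed sequence Juniper appears ahead of Dogwood. That one violation is enough.

no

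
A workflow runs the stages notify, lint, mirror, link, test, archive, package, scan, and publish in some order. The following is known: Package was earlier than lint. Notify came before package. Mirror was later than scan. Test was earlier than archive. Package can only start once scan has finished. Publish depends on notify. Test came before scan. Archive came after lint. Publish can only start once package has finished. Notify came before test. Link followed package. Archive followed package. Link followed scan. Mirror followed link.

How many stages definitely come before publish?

Directly stated before publish: notify and package.
Scan reaches publish via scan → package → publish.
Test reaches publish via test → scan → package → publish.
That's notify, package, scan, and test — 4 in all.

4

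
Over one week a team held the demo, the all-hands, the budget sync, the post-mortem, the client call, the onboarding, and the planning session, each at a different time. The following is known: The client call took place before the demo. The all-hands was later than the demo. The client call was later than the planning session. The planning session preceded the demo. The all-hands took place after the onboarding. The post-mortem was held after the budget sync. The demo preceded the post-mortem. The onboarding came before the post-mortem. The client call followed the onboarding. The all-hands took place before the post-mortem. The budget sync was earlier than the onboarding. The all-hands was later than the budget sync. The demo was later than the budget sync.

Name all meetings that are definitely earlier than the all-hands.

Directly stated before the all-hands: the budget sync, the demo, and the onboarding.
The client call reaches the all-hands via the client call → the demo → the all-hands.
The planning session reaches the all-hands via the planning session → the demo → the all-hands.

the budget sync, the client call, the demo, the onboarding, the planning session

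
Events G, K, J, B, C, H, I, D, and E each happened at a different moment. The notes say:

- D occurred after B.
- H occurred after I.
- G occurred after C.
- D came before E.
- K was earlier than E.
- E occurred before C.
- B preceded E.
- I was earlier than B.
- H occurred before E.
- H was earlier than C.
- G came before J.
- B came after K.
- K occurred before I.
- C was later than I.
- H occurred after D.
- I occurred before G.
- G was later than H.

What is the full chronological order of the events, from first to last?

K, I, B, D, H, E, C, G, J

The constraints fix every adjacent pair, so only one ordering works:
K → I → B → D → H → E → C → G → J.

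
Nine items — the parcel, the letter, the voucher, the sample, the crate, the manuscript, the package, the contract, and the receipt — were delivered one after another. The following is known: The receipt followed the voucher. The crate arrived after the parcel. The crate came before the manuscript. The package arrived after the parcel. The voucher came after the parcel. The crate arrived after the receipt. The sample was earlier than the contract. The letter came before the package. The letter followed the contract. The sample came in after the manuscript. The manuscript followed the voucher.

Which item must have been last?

Every other item has a chain of constraints placing it before the package, so the package is last.

the package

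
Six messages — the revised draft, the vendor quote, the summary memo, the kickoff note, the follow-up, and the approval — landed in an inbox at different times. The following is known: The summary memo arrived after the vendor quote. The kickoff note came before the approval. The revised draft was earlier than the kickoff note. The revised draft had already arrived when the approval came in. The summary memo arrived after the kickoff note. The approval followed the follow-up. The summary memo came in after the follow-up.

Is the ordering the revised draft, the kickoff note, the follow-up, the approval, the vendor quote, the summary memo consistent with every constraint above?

Check each stated constraint against the proposed order — e.g. the follow-up is ahead of the summary memo; the kickoff note is ahead of the summary memo. Every pair is in the required order; nothing is violated.

yes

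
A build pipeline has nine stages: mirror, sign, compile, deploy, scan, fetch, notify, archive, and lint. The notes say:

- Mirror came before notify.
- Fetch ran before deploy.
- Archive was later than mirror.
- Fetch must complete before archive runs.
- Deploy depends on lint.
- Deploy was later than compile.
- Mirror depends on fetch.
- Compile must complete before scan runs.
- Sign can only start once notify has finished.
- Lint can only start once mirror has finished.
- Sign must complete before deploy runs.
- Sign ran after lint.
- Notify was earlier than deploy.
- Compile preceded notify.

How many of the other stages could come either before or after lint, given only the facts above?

4

Forced before lint: fetch and mirror; forced after lint: deploy and sign.
That leaves archive, compile, notify, and scan with no forced order relative to lint — 4.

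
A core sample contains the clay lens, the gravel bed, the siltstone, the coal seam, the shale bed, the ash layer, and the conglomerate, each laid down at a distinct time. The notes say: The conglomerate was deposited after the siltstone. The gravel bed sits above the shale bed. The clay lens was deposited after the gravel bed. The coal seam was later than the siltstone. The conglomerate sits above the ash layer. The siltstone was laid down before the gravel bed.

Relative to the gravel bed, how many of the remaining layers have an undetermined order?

Forced before the gravel bed: the shale bed and the siltstone; forced after the gravel bed: the clay lens.
That leaves the ash layer, the coal seam, and the conglomerate with no forced order relative to the gravel bed — 3.

3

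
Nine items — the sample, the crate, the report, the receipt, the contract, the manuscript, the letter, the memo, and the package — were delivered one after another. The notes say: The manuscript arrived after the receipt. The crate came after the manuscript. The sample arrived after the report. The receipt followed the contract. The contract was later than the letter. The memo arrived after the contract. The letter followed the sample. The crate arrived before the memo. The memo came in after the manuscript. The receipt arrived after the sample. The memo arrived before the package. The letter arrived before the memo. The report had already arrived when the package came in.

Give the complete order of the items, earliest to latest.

the report, the sample, the letter, the contract, the receipt, the manuscript, the crate, the memo, the package

The constraints fix every adjacent pair, so only one ordering works:
the report → the sample → the letter → the contract → the receipt → the manuscript → the crate → the memo → the package.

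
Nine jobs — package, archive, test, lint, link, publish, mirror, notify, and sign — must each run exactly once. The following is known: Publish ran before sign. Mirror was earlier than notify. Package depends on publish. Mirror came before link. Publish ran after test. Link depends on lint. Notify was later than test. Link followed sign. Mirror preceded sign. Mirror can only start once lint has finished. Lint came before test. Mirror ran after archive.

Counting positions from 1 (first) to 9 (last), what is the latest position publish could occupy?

Publish must come before link, package, and sign — 3 stages forced after it.
Everything else can be placed before publish in some valid order, so publish can sit as late as position 9 − 3 = 6.

6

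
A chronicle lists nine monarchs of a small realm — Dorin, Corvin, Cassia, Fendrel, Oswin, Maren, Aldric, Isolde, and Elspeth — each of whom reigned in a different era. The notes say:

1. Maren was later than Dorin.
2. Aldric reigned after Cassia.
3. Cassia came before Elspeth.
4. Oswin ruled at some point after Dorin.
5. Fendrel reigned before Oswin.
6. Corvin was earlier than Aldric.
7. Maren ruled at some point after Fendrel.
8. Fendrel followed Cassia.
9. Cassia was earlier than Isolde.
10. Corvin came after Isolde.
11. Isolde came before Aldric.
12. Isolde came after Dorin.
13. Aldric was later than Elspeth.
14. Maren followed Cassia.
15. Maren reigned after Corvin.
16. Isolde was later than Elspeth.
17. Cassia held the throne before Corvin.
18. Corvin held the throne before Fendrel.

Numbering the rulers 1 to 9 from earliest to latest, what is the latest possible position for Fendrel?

7

Fendrel must come before Maren and Oswin — 2 rulers forced after them.
Everything else can be placed before Fendrel in some valid order, so Fendrel can sit as late as position 9 − 2 = 7.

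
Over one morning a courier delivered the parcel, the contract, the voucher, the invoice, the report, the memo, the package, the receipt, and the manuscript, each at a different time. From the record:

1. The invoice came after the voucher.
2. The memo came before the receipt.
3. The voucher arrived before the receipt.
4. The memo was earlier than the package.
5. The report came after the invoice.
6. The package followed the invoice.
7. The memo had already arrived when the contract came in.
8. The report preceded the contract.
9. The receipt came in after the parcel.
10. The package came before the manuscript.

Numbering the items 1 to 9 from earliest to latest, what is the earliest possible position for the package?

The invoice, the memo, and the voucher must all come before the package — 3 forced predecessors.
Nothing else is forced ahead of the package, so its earliest slot is position 3 + 1 = 4.

4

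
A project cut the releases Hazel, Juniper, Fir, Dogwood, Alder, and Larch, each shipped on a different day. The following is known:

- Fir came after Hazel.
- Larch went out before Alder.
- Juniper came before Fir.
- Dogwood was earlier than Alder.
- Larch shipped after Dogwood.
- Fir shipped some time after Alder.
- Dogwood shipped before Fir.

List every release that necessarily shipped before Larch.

Dogwood

Directly stated before Larch: Dogwood.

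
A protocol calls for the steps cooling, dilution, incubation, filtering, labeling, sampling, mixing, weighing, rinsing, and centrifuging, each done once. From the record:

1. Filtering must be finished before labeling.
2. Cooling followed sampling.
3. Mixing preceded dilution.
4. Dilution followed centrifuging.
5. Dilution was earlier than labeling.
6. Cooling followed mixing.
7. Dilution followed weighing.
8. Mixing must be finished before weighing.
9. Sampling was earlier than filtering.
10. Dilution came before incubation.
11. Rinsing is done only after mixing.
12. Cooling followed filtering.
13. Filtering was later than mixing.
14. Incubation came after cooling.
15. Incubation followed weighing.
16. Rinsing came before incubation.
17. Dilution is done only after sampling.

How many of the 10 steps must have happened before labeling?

Directly stated before labeling: dilution and filtering.
Centrifuging reaches labeling via centrifuging → dilution → labeling.
Mixing reaches labeling via mixing → dilution → labeling.
Sampling reaches labeling via sampling → filtering → labeling.
Likewise weighing reaches labeling by chaining the stated constraints.
No chain forces rinsing (or any of the others) ahead of labeling.
That's centrifuging, dilution, filtering, mixing, sampling, and weighing — 6 in all.

6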